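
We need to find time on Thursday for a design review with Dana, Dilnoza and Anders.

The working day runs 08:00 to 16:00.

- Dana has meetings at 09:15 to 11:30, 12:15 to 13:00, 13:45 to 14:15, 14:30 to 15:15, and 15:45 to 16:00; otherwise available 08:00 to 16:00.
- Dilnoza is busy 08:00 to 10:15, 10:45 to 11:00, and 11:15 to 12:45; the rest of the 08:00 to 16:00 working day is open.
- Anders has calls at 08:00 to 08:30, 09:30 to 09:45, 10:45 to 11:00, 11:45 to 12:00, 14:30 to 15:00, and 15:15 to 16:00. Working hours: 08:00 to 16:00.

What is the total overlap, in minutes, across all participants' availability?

60 minutes

Dana free within 08:00–16:00: 08:00–09:15, 11:30–12:15, 13:00–13:45, 14:15–14:30, 15:15–15:45.
Dilnoza free within 08:00–16:00: 10:15–10:45, 11:00–11:15, 12:45–16:00.
Anders free within 08:00–16:00: 08:30–09:30, 09:45–10:45, 11:00–11:45, 12:00–14:30, 15:00–15:15.
Dana ∩ Dilnoza: 13:00–13:45, 14:15–14:30, 15:15–15:45.
Dana ∩ Dilnoza ∩ Anders: 13:00–13:45, 14:15–14:30.
Total common minutes: 45 + 15 = 60.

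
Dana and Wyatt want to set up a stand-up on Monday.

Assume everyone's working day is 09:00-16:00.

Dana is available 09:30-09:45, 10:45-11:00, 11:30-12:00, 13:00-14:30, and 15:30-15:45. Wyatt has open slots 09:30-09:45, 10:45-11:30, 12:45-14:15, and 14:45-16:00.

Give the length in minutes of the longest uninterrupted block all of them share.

Dana ∩ Wyatt: 09:30–09:45, 10:45–11:00, 13:00–14:15, 15:30–15:45.
Common window lengths: 15, 15, 75, 15 min; longest is 75.

75 minutes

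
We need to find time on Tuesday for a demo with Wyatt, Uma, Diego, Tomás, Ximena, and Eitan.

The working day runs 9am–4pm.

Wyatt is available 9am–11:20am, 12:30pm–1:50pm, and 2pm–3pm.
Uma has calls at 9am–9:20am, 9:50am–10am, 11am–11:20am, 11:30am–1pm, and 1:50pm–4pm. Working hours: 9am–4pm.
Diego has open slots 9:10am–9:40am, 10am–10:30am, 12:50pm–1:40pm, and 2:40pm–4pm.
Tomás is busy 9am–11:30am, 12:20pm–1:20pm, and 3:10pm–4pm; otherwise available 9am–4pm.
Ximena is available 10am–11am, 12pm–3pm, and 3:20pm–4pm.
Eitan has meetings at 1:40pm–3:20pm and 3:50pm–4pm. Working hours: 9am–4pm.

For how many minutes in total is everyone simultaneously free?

20 minutes

Uma free within 09:00–16:00: 09:20–09:50, 10:00–11:00, 11:20–11:30, 13:00–13:50.
Tomás free within 09:00–16:00: 11:30–12:20, 13:20–15:10.
Eitan free within 09:00–16:00: 09:00–13:40, 15:20–15:50.
Wyatt ∩ Uma: 09:20–09:50, 10:00–11:00, 13:00–13:50.
Wyatt ∩ Uma ∩ Diego: 09:20–09:40, 10:00–10:30, 13:00–13:40.
Wyatt ∩ Uma ∩ Diego ∩ Tomás: 13:20–13:40.
Wyatt ∩ Uma ∩ Diego ∩ Tomás ∩ Ximena: 13:20–13:40.
Wyatt ∩ Uma ∩ Diego ∩ Tomás ∩ Ximena ∩ Eitan: 13:20–13:40.
Total common minutes: 20.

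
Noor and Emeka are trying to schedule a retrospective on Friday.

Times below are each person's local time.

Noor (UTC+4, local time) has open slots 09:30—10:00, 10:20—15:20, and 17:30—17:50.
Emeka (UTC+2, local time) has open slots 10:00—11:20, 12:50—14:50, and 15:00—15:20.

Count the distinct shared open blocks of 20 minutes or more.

Noor → UTC: 05:30–06:00, 06:20–11:20, 13:30–13:50.
Emeka → UTC: 08:00–09:20, 10:50–12:50, 13:00–13:20.
Noor ∩ Emeka: 08:00–09:20, 10:50–11:20.
Windows ≥ 20 min: 08:00–09:20, 10:50–11:20.
That's 2 windows.

2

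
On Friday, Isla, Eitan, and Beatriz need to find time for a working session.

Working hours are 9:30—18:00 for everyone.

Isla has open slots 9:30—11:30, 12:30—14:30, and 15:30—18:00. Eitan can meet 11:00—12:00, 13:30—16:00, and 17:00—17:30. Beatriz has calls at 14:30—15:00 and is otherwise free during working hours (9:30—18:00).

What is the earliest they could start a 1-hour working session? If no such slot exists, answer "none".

13:30

Beatriz free within 09:30–18:00: 09:30–14:30, 15:00–18:00.
Isla ∩ Eitan: 11:00–11:30, 13:30–14:30, 15:30–16:00, 17:00–17:30.
Isla ∩ Eitan ∩ Beatriz: 11:00–11:30, 13:30–14:30, 15:30–16:00, 17:00–17:30.
Windows ≥ 60 min: 13:30–14:30.
Earliest such window starts at 13:30.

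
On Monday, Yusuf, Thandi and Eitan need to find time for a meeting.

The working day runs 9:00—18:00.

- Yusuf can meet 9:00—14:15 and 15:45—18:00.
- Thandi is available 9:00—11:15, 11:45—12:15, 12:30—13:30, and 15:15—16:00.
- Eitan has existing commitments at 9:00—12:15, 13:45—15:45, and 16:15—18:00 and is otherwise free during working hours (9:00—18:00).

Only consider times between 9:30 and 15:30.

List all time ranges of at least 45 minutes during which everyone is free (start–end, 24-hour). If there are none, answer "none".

Eitan free within 09:00–18:00: 12:15–13:45, 15:45–16:15.
Yusuf ∩ Thandi: 09:00–11:15, 11:45–12:15, 12:30–13:30, 15:45–16:00.
Yusuf ∩ Thandi ∩ Eitan: 12:30–13:30, 15:45–16:00.
Restricted to 09:30–15:30: 12:30–13:30.
Windows ≥ 45 min: 12:30–13:30.

12:30–13:30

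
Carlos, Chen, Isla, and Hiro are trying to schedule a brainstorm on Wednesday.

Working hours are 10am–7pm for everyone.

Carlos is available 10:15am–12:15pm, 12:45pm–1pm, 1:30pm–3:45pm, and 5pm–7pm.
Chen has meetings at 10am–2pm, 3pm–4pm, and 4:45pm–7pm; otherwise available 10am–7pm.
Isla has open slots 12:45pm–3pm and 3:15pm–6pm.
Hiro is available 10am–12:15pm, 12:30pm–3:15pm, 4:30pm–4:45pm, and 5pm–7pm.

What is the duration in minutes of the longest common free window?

Chen free within 10:00–19:00: 14:00–15:00, 16:00–16:45.
Carlos ∩ Chen: 14:00–15:00.
Carlos ∩ Chen ∩ Isla: 14:00–15:00.
Carlos ∩ Chen ∩ Isla ∩ Hiro: 14:00–15:00.
Single common window of 60 minutes.

60 minutes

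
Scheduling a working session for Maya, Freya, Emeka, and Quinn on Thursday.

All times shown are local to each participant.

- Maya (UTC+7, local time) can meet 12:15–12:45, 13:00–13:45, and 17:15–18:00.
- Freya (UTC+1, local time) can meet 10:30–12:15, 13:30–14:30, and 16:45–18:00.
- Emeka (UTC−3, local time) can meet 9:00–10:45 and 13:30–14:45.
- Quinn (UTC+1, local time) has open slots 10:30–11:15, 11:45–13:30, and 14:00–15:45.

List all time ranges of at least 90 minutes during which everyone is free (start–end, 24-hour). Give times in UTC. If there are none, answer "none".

none

Maya → UTC: 05:15–05:45, 06:00–06:45, 10:15–11:00.
Freya → UTC: 09:30–11:15, 12:30–13:30, 15:45–17:00.
Emeka → UTC: 12:00–13:45, 16:30–17:45.
Quinn → UTC: 09:30–10:15, 10:45–12:30, 13:00–14:45.
Maya ∩ Freya: 10:15–11:00.
Maya ∩ Freya ∩ Emeka: (none).
Maya ∩ Freya ∩ Emeka ∩ Quinn: (none).
Windows ≥ 90 min: (none).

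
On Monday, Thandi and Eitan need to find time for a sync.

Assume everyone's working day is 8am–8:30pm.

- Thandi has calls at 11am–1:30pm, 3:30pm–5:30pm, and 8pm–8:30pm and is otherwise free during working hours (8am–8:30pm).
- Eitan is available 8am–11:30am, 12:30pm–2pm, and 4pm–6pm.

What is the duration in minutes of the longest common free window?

180 minutes

Thandi free within 08:00–20:30: 08:00–11:00, 13:30–15:30, 17:30–20:00.
Thandi ∩ Eitan: 08:00–11:00, 13:30–14:00, 17:30–18:00.
Common window lengths: 180, 30, 30 min; longest is 180.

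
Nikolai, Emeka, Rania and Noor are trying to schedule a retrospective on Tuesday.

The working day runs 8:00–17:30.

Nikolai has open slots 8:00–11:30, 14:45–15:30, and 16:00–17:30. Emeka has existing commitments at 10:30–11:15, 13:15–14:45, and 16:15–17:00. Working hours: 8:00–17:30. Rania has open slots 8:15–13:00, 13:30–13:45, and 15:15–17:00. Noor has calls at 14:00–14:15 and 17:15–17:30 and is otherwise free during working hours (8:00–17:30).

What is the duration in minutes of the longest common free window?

Emeka free within 08:00–17:30: 08:00–10:30, 11:15–13:15, 14:45–16:15, 17:00–17:30.
Noor free within 08:00–17:30: 08:00–14:00, 14:15–17:15.
Nikolai ∩ Emeka: 08:00–10:30, 11:15–11:30, 14:45–15:30, 16:00–16:15, 17:00–17:30.
Nikolai ∩ Emeka ∩ Rania: 08:15–10:30, 11:15–11:30, 15:15–15:30, 16:00–16:15.
Nikolai ∩ Emeka ∩ Rania ∩ Noor: 08:15–10:30, 11:15–11:30, 15:15–15:30, 16:00–16:15.
Common window lengths: 135, 15, 15, 15 min; longest is 135.

135 minutes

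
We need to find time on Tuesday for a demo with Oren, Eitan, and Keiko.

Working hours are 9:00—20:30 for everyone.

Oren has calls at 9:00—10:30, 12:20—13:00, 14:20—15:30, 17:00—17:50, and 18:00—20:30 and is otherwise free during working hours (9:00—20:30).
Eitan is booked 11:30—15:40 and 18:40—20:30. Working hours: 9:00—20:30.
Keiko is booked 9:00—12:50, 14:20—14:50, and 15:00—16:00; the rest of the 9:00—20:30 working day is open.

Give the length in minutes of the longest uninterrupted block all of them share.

60 minutes

Oren free within 09:00–20:30: 10:30–12:20, 13:00–14:20, 15:30–17:00, 17:50–18:00.
Eitan free within 09:00–20:30: 09:00–11:30, 15:40–18:40.
Keiko free within 09:00–20:30: 12:50–14:20, 14:50–15:00, 16:00–20:30.
Oren ∩ Eitan: 10:30–11:30, 15:40–17:00, 17:50–18:00.
Oren ∩ Eitan ∩ Keiko: 16:00–17:00, 17:50–18:00.
Common window lengths: 60, 10 min; longest is 60.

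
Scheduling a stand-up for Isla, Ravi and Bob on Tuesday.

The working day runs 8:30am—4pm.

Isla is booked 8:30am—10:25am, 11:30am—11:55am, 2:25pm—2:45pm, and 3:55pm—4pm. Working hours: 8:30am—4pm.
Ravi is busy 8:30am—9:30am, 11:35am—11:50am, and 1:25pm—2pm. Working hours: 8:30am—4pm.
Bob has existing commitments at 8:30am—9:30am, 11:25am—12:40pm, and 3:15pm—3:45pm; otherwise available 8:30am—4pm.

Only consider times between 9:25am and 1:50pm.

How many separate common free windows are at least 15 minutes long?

2

Isla free within 08:30–16:00: 10:25–11:30, 11:55–14:25, 14:45–15:55.
Ravi free within 08:30–16:00: 09:30–11:35, 11:50–13:25, 14:00–16:00.
Bob free within 08:30–16:00: 09:30–11:25, 12:40–15:15, 15:45–16:00.
Isla ∩ Ravi: 10:25–11:30, 11:55–13:25, 14:00–14:25, 14:45–15:55.
Isla ∩ Ravi ∩ Bob: 10:25–11:25, 12:40–13:25, 14:00–14:25, 14:45–15:15, 15:45–15:55.
Restricted to 09:25–13:50: 10:25–11:25, 12:40–13:25.
Windows ≥ 15 min: 10:25–11:25, 12:40–13:25.
That's 2 windows.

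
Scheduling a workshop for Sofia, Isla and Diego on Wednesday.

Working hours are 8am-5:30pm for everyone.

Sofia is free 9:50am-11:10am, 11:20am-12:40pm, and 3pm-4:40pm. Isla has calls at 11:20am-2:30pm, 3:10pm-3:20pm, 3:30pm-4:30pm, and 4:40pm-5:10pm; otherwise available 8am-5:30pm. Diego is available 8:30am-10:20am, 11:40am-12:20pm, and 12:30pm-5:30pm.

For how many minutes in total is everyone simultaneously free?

60 minutes

Isla free within 08:00–17:30: 08:00–11:20, 14:30–15:10, 15:20–15:30, 16:30–16:40, 17:10–17:30.
Sofia ∩ Isla: 09:50–11:10, 15:00–15:10, 15:20–15:30, 16:30–16:40.
Sofia ∩ Isla ∩ Diego: 09:50–10:20, 15:00–15:10, 15:20–15:30, 16:30–16:40.
Total common minutes: 30 + 10 + 10 + 10 = 60.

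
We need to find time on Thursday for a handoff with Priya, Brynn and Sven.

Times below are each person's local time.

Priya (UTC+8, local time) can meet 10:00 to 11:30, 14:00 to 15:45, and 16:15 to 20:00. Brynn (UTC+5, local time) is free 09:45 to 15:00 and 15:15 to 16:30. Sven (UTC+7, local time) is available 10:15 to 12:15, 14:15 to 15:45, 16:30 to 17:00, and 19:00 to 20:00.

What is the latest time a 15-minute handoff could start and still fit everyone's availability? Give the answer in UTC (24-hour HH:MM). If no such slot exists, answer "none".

Priya → UTC: 02:00–03:30, 06:00–07:45, 08:15–12:00.
Brynn → UTC: 04:45–10:00, 10:15–11:30.
Sven → UTC: 03:15–05:15, 07:15–08:45, 09:30–10:00, 12:00–13:00.
Priya ∩ Brynn: 06:00–07:45, 08:15–10:00, 10:15–11:30.
Priya ∩ Brynn ∩ Sven: 07:15–07:45, 08:15–08:45, 09:30–10:00.
Windows ≥ 15 min: 07:15–07:45, 08:15–08:45, 09:30–10:00.
Latest start in the last window 09:30–10:00 is 10:00 − 15 min = 09:45.

09:45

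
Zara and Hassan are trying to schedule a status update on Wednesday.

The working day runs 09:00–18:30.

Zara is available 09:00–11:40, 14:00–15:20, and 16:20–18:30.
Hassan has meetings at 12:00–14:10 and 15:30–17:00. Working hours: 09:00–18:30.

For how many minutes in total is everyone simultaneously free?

320 minutes

Hassan free within 09:00–18:30: 09:00–12:00, 14:10–15:30, 17:00–18:30.
Zara ∩ Hassan: 09:00–11:40, 14:10–15:20, 17:00–18:30.
Total common minutes: 160 + 70 + 90 = 320.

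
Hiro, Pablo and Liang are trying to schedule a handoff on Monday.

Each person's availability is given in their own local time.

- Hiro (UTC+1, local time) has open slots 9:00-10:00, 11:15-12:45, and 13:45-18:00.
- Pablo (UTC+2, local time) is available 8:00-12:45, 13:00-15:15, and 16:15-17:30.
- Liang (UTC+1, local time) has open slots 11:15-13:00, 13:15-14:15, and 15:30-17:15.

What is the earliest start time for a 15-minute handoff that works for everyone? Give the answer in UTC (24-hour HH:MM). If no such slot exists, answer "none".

Hiro → UTC: 08:00–09:00, 10:15–11:45, 12:45–17:00.
Pablo → UTC: 06:00–10:45, 11:00–13:15, 14:15–15:30.
Liang → UTC: 10:15–12:00, 12:15–13:15, 14:30–16:15.
Hiro ∩ Pablo: 08:00–09:00, 10:15–10:45, 11:00–11:45, 12:45–13:15, 14:15–15:30.
Hiro ∩ Pablo ∩ Liang: 10:15–10:45, 11:00–11:45, 12:45–13:15, 14:30–15:30.
Windows ≥ 15 min: 10:15–10:45, 11:00–11:45, 12:45–13:15, 14:30–15:30.
Earliest such window starts at 10:15.

10:15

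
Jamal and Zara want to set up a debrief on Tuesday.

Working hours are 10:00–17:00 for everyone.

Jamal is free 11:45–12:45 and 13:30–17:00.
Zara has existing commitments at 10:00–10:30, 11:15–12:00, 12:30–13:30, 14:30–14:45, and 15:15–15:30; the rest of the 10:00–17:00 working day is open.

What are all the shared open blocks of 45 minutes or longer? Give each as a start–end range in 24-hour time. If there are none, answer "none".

Zara free within 10:00–17:00: 10:30–11:15, 12:00–12:30, 13:30–14:30, 14:45–15:15, 15:30–17:00.
Jamal ∩ Zara: 12:00–12:30, 13:30–14:30, 14:45–15:15, 15:30–17:00.
Windows ≥ 45 min: 13:30–14:30, 15:30–17:00.

13:30–14:30, 15:30–17:00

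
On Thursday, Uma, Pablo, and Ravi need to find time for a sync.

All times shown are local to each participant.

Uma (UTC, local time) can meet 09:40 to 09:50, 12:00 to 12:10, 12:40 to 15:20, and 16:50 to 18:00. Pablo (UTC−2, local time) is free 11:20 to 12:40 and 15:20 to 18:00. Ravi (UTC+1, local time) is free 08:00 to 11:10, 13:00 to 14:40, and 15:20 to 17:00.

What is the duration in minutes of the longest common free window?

Uma → UTC: 09:40–09:50, 12:00–12:10, 12:40–15:20, 16:50–18:00.
Pablo → UTC: 13:20–14:40, 17:20–20:00.
Ravi → UTC: 07:00–10:10, 12:00–13:40, 14:20–16:00.
Uma ∩ Pablo: 13:20–14:40, 17:20–18:00.
Uma ∩ Pablo ∩ Ravi: 13:20–13:40, 14:20–14:40.
Common window lengths: 20, 20 min; longest is 20.

20 minutes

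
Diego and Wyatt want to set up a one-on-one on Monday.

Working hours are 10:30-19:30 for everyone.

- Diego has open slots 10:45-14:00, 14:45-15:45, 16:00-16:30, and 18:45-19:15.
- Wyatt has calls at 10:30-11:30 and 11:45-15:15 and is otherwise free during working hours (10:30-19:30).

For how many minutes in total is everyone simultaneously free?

105 minutes

Wyatt free within 10:30–19:30: 11:30–11:45, 15:15–19:30.
Diego ∩ Wyatt: 11:30–11:45, 15:15–15:45, 16:00–16:30, 18:45–19:15.
Total common minutes: 15 + 30 + 30 + 30 = 105.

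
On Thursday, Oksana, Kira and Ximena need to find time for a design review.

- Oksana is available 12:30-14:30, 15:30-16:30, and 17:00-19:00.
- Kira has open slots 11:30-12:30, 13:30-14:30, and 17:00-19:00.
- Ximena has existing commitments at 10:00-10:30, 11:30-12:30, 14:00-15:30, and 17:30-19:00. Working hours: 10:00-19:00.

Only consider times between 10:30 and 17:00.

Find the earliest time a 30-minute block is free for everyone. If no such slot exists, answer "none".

Ximena free within 10:00–19:00: 10:30–11:30, 12:30–14:00, 15:30–17:30.
Oksana ∩ Kira: 13:30–14:30, 17:00–19:00.
Oksana ∩ Kira ∩ Ximena: 13:30–14:00, 17:00–17:30.
Restricted to 10:30–17:00: 13:30–14:00.
Windows ≥ 30 min: 13:30–14:00.
Earliest such window starts at 13:30.

13:30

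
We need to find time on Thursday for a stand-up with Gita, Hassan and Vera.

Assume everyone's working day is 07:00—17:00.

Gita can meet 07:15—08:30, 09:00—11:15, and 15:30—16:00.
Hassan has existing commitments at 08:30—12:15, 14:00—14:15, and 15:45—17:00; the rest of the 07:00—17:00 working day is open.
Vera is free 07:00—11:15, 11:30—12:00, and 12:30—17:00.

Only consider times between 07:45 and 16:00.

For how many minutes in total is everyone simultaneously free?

60 minutes

Hassan free within 07:00–17:00: 07:00–08:30, 12:15–14:00, 14:15–15:45.
Gita ∩ Hassan: 07:15–08:30, 15:30–15:45.
Gita ∩ Hassan ∩ Vera: 07:15–08:30, 15:30–15:45.
Restricted to 07:45–16:00: 07:45–08:30, 15:30–15:45.
Total common minutes: 45 + 15 = 60.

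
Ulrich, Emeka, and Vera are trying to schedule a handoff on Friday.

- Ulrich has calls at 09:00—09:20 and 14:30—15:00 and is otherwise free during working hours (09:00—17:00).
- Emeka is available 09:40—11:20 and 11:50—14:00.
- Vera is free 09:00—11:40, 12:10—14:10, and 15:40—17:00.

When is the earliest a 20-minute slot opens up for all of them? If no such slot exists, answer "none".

Ulrich free within 09:00–17:00: 09:20–14:30, 15:00–17:00.
Ulrich ∩ Emeka: 09:40–11:20, 11:50–14:00.
Ulrich ∩ Emeka ∩ Vera: 09:40–11:20, 12:10–14:00.
Windows ≥ 20 min: 09:40–11:20, 12:10–14:00.
Earliest such window starts at 09:40.

09:40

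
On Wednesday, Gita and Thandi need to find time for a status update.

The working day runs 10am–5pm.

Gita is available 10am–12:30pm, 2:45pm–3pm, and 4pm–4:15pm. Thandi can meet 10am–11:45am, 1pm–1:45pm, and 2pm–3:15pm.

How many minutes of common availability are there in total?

Gita ∩ Thandi: 10:00–11:45, 14:45–15:00.
Total common minutes: 105 + 15 = 120.

120 minutes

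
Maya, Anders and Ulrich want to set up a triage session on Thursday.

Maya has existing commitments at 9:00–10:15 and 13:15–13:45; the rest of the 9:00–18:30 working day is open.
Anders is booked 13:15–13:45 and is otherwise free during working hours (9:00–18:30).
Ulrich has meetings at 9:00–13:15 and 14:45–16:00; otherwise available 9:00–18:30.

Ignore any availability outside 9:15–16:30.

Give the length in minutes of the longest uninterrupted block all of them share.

60 minutes

Maya free within 09:00–18:30: 10:15–13:15, 13:45–18:30.
Anders free within 09:00–18:30: 09:00–13:15, 13:45–18:30.
Ulrich free within 09:00–18:30: 13:15–14:45, 16:00–18:30.
Maya ∩ Anders: 10:15–13:15, 13:45–18:30.
Maya ∩ Anders ∩ Ulrich: 13:45–14:45, 16:00–18:30.
Restricted to 09:15–16:30: 13:45–14:45, 16:00–16:30.
Common window lengths: 60, 30 min; longest is 60.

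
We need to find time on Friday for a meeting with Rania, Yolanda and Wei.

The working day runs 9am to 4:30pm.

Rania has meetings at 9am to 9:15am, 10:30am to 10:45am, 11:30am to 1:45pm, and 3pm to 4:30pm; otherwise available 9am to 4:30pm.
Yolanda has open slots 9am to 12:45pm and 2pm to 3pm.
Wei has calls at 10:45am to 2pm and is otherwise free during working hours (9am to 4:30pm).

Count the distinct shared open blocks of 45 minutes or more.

Rania free within 09:00–16:30: 09:15–10:30, 10:45–11:30, 13:45–15:00.
Wei free within 09:00–16:30: 09:00–10:45, 14:00–16:30.
Rania ∩ Yolanda: 09:15–10:30, 10:45–11:30, 14:00–15:00.
Rania ∩ Yolanda ∩ Wei: 09:15–10:30, 14:00–15:00.
Windows ≥ 45 min: 09:15–10:30, 14:00–15:00.
That's 2 windows.

2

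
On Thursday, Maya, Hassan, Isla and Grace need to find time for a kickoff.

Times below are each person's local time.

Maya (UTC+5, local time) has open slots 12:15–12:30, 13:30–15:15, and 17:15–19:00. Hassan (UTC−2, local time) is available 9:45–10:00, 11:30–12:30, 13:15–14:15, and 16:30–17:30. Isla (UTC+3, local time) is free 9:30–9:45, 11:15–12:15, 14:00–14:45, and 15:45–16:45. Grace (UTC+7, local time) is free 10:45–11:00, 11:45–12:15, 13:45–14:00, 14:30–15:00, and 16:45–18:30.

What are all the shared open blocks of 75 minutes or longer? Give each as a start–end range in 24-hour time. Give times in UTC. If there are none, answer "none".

Maya → UTC: 07:15–07:30, 08:30–10:15, 12:15–14:00.
Hassan → UTC: 11:45–12:00, 13:30–14:30, 15:15–16:15, 18:30–19:30.
Isla → UTC: 06:30–06:45, 08:15–09:15, 11:00–11:45, 12:45–13:45.
Grace → UTC: 03:45–04:00, 04:45–05:15, 06:45–07:00, 07:30–08:00, 09:45–11:30.
Maya ∩ Hassan: 13:30–14:00.
Maya ∩ Hassan ∩ Isla: 13:30–13:45.
Maya ∩ Hassan ∩ Isla ∩ Grace: (none).
Windows ≥ 75 min: (none).

none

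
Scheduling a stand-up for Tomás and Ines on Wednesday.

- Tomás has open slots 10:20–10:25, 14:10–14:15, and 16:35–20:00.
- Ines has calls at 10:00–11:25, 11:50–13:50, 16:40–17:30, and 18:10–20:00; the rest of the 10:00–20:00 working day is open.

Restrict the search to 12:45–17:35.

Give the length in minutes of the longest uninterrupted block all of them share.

5 minutes

Ines free within 10:00–20:00: 11:25–11:50, 13:50–16:40, 17:30–18:10.
Tomás ∩ Ines: 14:10–14:15, 16:35–16:40, 17:30–18:10.
Restricted to 12:45–17:35: 14:10–14:15, 16:35–16:40, 17:30–17:35.
Common window lengths: 5, 5, 5 min; longest is 5.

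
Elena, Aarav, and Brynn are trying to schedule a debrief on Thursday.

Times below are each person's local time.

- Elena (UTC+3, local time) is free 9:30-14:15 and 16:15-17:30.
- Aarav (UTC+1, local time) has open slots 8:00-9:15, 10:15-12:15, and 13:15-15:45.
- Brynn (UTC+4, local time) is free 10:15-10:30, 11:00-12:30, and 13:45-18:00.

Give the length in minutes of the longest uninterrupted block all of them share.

Elena → UTC: 06:30–11:15, 13:15–14:30.
Aarav → UTC: 07:00–08:15, 09:15–11:15, 12:15–14:45.
Brynn → UTC: 06:15–06:30, 07:00–08:30, 09:45–14:00.
Elena ∩ Aarav: 07:00–08:15, 09:15–11:15, 13:15–14:30.
Elena ∩ Aarav ∩ Brynn: 07:00–08:15, 09:45–11:15, 13:15–14:00.
Common window lengths: 75, 90, 45 min; longest is 90.

90 minutes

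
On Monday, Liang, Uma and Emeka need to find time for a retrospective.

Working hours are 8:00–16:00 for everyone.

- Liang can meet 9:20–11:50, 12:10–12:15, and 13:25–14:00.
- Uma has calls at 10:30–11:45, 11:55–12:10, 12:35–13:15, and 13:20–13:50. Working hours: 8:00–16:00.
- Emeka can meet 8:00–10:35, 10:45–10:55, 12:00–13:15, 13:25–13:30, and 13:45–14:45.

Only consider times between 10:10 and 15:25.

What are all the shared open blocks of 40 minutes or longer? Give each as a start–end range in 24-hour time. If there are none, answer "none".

Uma free within 08:00–16:00: 08:00–10:30, 11:45–11:55, 12:10–12:35, 13:15–13:20, 13:50–16:00.
Liang ∩ Uma: 09:20–10:30, 11:45–11:50, 12:10–12:15, 13:50–14:00.
Liang ∩ Uma ∩ Emeka: 09:20–10:30, 12:10–12:15, 13:50–14:00.
Restricted to 10:10–15:25: 10:10–10:30, 12:10–12:15, 13:50–14:00.
Windows ≥ 40 min: (none).

none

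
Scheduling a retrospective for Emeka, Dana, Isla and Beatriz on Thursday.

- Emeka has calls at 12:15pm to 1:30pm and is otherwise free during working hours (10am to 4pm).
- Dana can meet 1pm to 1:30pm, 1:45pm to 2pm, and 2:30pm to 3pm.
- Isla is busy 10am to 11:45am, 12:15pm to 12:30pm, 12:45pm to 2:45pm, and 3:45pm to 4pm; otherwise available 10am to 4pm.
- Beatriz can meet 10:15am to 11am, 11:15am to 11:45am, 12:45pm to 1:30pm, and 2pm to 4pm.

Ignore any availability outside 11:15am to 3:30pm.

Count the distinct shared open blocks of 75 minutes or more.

Emeka free within 10:00–16:00: 10:00–12:15, 13:30–16:00.
Isla free within 10:00–16:00: 11:45–12:15, 12:30–12:45, 14:45–15:45.
Emeka ∩ Dana: 13:45–14:00, 14:30–15:00.
Emeka ∩ Dana ∩ Isla: 14:45–15:00.
Emeka ∩ Dana ∩ Isla ∩ Beatriz: 14:45–15:00.
Restricted to 11:15–15:30: 14:45–15:00.
Windows ≥ 75 min: (none).
That's 0 windows.

0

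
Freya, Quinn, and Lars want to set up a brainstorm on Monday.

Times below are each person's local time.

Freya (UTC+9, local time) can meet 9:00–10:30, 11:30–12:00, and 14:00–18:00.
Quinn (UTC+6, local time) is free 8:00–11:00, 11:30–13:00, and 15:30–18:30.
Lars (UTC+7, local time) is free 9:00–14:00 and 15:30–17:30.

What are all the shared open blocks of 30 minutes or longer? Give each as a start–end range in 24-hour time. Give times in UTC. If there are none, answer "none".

02:30–03:00, 05:30–07:00

Freya → UTC: 00:00–01:30, 02:30–03:00, 05:00–09:00.
Quinn → UTC: 02:00–05:00, 05:30–07:00, 09:30–12:30.
Lars → UTC: 02:00–07:00, 08:30–10:30.
Freya ∩ Quinn: 02:30–03:00, 05:30–07:00.
Freya ∩ Quinn ∩ Lars: 02:30–03:00, 05:30–07:00.
Windows ≥ 30 min: 02:30–03:00, 05:30–07:00.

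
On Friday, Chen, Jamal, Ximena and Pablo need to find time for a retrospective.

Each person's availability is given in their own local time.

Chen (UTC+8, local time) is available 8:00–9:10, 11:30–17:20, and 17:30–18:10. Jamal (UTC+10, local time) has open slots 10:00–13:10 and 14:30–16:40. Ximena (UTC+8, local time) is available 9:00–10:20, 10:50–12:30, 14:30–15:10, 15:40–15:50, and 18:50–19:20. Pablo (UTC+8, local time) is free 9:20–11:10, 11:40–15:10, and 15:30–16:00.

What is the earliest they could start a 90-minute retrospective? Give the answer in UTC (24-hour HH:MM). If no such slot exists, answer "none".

none

Chen → UTC: 00:00–01:10, 03:30–09:20, 09:30–10:10.
Jamal → UTC: 00:00–03:10, 04:30–06:40.
Ximena → UTC: 01:00–02:20, 02:50–04:30, 06:30–07:10, 07:40–07:50, 10:50–11:20.
Pablo → UTC: 01:20–03:10, 03:40–07:10, 07:30–08:00.
Chen ∩ Jamal: 00:00–01:10, 04:30–06:40.
Chen ∩ Jamal ∩ Ximena: 01:00–01:10, 06:30–06:40.
Chen ∩ Jamal ∩ Ximena ∩ Pablo: 06:30–06:40.
Windows ≥ 90 min: (none).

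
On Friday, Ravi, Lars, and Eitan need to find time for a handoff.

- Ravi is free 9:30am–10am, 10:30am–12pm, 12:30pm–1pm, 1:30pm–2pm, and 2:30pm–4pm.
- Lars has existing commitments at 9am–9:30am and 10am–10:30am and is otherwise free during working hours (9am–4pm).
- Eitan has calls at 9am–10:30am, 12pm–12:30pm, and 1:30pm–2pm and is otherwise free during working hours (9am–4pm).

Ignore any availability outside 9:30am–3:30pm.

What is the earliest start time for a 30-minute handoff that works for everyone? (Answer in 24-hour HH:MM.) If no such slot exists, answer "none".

10:30

Lars free within 09:00–16:00: 09:30–10:00, 10:30–16:00.
Eitan free within 09:00–16:00: 10:30–12:00, 12:30–13:30, 14:00–16:00.
Ravi ∩ Lars: 09:30–10:00, 10:30–12:00, 12:30–13:00, 13:30–14:00, 14:30–16:00.
Ravi ∩ Lars ∩ Eitan: 10:30–12:00, 12:30–13:00, 14:30–16:00.
Restricted to 09:30–15:30: 10:30–12:00, 12:30–13:00, 14:30–15:30.
Windows ≥ 30 min: 10:30–12:00, 12:30–13:00, 14:30–15:30.
Earliest such window starts at 10:30.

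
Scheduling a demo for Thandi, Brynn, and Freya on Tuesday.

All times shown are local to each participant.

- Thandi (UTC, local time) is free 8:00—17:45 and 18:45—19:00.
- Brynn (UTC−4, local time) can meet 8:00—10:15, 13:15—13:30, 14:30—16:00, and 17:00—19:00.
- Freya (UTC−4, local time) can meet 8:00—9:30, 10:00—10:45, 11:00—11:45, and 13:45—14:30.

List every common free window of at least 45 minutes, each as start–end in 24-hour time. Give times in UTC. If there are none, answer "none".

12:00–13:30

Thandi → UTC: 08:00–17:45, 18:45–19:00.
Brynn → UTC: 12:00–14:15, 17:15–17:30, 18:30–20:00, 21:00–23:00.
Freya → UTC: 12:00–13:30, 14:00–14:45, 15:00–15:45, 17:45–18:30.
Thandi ∩ Brynn: 12:00–14:15, 17:15–17:30, 18:45–19:00.
Thandi ∩ Brynn ∩ Freya: 12:00–13:30, 14:00–14:15.
Windows ≥ 45 min: 12:00–13:30.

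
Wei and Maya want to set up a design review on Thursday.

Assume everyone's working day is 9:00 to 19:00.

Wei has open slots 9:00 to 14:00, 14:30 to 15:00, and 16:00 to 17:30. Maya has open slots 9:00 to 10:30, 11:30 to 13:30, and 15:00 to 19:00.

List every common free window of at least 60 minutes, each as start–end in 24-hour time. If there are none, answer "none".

Wei ∩ Maya: 09:00–10:30, 11:30–13:30, 16:00–17:30.
Windows ≥ 60 min: 09:00–10:30, 11:30–13:30, 16:00–17:30.

09:00–10:30, 11:30–13:30, 16:00–17:30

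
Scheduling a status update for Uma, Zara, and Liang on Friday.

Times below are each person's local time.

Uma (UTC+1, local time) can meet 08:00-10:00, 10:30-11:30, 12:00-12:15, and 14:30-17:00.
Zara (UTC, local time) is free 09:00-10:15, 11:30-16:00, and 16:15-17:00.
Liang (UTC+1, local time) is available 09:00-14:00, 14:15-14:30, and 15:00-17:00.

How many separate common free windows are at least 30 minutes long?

2

Uma → UTC: 07:00–09:00, 09:30–10:30, 11:00–11:15, 13:30–16:00.
Zara → UTC: 09:00–10:15, 11:30–16:00, 16:15–17:00.
Liang → UTC: 08:00–13:00, 13:15–13:30, 14:00–16:00.
Uma ∩ Zara: 09:30–10:15, 13:30–16:00.
Uma ∩ Zara ∩ Liang: 09:30–10:15, 14:00–16:00.
Windows ≥ 30 min: 09:30–10:15, 14:00–16:00.
That's 2 windows.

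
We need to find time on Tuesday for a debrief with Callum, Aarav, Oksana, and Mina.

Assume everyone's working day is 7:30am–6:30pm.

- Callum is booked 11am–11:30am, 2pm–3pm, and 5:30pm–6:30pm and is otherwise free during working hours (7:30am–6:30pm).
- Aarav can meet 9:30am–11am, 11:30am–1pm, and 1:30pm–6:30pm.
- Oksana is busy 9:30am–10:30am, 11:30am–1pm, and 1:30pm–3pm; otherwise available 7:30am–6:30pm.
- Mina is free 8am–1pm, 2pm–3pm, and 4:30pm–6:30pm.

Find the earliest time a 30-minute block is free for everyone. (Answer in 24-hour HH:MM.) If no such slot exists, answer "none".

10:30

Callum free within 07:30–18:30: 07:30–11:00, 11:30–14:00, 15:00–17:30.
Oksana free within 07:30–18:30: 07:30–09:30, 10:30–11:30, 13:00–13:30, 15:00–18:30.
Callum ∩ Aarav: 09:30–11:00, 11:30–13:00, 13:30–14:00, 15:00–17:30.
Callum ∩ Aarav ∩ Oksana: 10:30–11:00, 15:00–17:30.
Callum ∩ Aarav ∩ Oksana ∩ Mina: 10:30–11:00, 16:30–17:30.
Windows ≥ 30 min: 10:30–11:00, 16:30–17:30.
Earliest such window starts at 10:30.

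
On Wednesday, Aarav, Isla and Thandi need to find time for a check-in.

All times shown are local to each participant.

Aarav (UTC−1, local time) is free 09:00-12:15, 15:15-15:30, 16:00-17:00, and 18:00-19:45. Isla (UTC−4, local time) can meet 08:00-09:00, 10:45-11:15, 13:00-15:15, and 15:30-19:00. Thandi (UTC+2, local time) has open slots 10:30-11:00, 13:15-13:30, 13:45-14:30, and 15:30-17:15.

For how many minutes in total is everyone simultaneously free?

30 minutes

Aarav → UTC: 10:00–13:15, 16:15–16:30, 17:00–18:00, 19:00–20:45.
Isla → UTC: 12:00–13:00, 14:45–15:15, 17:00–19:15, 19:30–23:00.
Thandi → UTC: 08:30–09:00, 11:15–11:30, 11:45–12:30, 13:30–15:15.
Aarav ∩ Isla: 12:00–13:00, 17:00–18:00, 19:00–19:15, 19:30–20:45.
Aarav ∩ Isla ∩ Thandi: 12:00–12:30.
Total common minutes: 30.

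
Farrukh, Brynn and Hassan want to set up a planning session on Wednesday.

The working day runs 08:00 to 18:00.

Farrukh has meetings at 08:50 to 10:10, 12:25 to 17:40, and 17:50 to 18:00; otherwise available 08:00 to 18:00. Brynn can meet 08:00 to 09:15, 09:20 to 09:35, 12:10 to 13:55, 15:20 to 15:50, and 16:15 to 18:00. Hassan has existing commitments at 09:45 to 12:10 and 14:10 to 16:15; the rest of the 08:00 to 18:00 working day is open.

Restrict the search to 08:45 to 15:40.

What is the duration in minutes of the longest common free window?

Farrukh free within 08:00–18:00: 08:00–08:50, 10:10–12:25, 17:40–17:50.
Hassan free within 08:00–18:00: 08:00–09:45, 12:10–14:10, 16:15–18:00.
Farrukh ∩ Brynn: 08:00–08:50, 12:10–12:25, 17:40–17:50.
Farrukh ∩ Brynn ∩ Hassan: 08:00–08:50, 12:10–12:25, 17:40–17:50.
Restricted to 08:45–15:40: 08:45–08:50, 12:10–12:25.
Common window lengths: 5, 15 min; longest is 15.

15 minutes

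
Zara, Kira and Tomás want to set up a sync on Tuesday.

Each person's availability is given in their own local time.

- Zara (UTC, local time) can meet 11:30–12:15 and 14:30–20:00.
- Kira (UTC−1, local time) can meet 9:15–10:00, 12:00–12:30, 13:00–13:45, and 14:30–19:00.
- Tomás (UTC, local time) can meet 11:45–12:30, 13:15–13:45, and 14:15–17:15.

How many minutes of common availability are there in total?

120 minutes

Zara → UTC: 11:30–12:15, 14:30–20:00.
Kira → UTC: 10:15–11:00, 13:00–13:30, 14:00–14:45, 15:30–20:00.
Tomás → UTC: 11:45–12:30, 13:15–13:45, 14:15–17:15.
Zara ∩ Kira: 14:30–14:45, 15:30–20:00.
Zara ∩ Kira ∩ Tomás: 14:30–14:45, 15:30–17:15.
Total common minutes: 15 + 105 = 120.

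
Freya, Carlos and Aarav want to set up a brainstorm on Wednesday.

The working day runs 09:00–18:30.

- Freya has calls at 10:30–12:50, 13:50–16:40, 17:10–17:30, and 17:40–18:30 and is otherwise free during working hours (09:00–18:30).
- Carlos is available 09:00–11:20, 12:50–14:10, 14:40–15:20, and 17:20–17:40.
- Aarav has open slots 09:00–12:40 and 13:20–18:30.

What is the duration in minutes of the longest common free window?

Freya free within 09:00–18:30: 09:00–10:30, 12:50–13:50, 16:40–17:10, 17:30–17:40.
Freya ∩ Carlos: 09:00–10:30, 12:50–13:50, 17:30–17:40.
Freya ∩ Carlos ∩ Aarav: 09:00–10:30, 13:20–13:50, 17:30–17:40.
Common window lengths: 90, 30, 10 min; longest is 90.

90 minutes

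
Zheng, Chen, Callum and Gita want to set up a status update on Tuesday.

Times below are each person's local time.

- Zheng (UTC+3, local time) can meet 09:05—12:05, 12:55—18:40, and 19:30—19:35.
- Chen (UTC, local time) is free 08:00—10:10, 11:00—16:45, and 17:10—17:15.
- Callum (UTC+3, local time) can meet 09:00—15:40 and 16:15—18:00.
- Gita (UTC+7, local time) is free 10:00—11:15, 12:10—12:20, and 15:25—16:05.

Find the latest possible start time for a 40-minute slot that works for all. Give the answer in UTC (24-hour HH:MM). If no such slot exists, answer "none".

Zheng → UTC: 06:05–09:05, 09:55–15:40, 16:30–16:35.
Chen → UTC: 08:00–10:10, 11:00–16:45, 17:10–17:15.
Callum → UTC: 06:00–12:40, 13:15–15:00.
Gita → UTC: 03:00–04:15, 05:10–05:20, 08:25–09:05.
Zheng ∩ Chen: 08:00–09:05, 09:55–10:10, 11:00–15:40, 16:30–16:35.
Zheng ∩ Chen ∩ Callum: 08:00–09:05, 09:55–10:10, 11:00–12:40, 13:15–15:00.
Zheng ∩ Chen ∩ Callum ∩ Gita: 08:25–09:05.
Windows ≥ 40 min: 08:25–09:05.
Latest start in the last window 08:25–09:05 is 09:05 − 40 min = 08:25.

08:25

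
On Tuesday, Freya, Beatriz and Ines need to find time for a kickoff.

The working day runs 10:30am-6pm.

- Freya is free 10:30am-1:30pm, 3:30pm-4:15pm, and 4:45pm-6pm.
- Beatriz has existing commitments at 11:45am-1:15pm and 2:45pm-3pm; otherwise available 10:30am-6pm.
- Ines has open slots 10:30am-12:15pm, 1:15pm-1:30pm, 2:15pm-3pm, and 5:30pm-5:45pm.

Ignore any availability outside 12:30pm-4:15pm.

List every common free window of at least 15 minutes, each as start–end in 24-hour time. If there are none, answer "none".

Beatriz free within 10:30–18:00: 10:30–11:45, 13:15–14:45, 15:00–18:00.
Freya ∩ Beatriz: 10:30–11:45, 13:15–13:30, 15:30–16:15, 16:45–18:00.
Freya ∩ Beatriz ∩ Ines: 10:30–11:45, 13:15–13:30, 17:30–17:45.
Restricted to 12:30–16:15: 13:15–13:30.
Windows ≥ 15 min: 13:15–13:30.

13:15–13:30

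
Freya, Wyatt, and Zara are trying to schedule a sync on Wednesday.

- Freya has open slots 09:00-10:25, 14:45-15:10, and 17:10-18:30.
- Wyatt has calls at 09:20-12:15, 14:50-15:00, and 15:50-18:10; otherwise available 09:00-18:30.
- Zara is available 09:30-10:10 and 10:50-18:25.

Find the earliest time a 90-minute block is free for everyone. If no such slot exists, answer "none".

none

Wyatt free within 09:00–18:30: 09:00–09:20, 12:15–14:50, 15:00–15:50, 18:10–18:30.
Freya ∩ Wyatt: 09:00–09:20, 14:45–14:50, 15:00–15:10, 18:10–18:30.
Freya ∩ Wyatt ∩ Zara: 14:45–14:50, 15:00–15:10, 18:10–18:25.
Windows ≥ 90 min: (none).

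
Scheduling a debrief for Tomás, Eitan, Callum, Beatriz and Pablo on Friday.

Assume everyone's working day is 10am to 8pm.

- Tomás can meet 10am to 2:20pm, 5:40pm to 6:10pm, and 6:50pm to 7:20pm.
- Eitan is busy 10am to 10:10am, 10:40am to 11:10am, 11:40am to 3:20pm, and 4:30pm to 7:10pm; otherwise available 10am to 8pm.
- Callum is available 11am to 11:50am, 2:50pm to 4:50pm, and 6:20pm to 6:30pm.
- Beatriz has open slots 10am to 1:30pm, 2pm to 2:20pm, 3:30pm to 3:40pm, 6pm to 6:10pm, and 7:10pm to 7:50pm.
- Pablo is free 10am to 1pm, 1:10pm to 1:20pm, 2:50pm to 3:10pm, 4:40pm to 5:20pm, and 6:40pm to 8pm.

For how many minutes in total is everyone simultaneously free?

Eitan free within 10:00–20:00: 10:10–10:40, 11:10–11:40, 15:20–16:30, 19:10–20:00.
Tomás ∩ Eitan: 10:10–10:40, 11:10–11:40, 19:10–19:20.
Tomás ∩ Eitan ∩ Callum: 11:10–11:40.
Tomás ∩ Eitan ∩ Callum ∩ Beatriz: 11:10–11:40.
Tomás ∩ Eitan ∩ Callum ∩ Beatriz ∩ Pablo: 11:10–11:40.
Total common minutes: 30.

30 minutes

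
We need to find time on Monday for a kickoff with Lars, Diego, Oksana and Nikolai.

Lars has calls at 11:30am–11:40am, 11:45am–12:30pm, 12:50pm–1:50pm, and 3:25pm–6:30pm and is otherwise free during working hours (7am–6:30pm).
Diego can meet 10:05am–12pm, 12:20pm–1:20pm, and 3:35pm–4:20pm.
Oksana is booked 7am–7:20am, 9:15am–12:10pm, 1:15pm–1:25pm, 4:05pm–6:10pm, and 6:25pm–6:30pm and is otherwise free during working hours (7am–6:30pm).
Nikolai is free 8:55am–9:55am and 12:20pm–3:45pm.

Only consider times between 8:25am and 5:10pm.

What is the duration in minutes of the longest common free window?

Lars free within 07:00–18:30: 07:00–11:30, 11:40–11:45, 12:30–12:50, 13:50–15:25.
Oksana free within 07:00–18:30: 07:20–09:15, 12:10–13:15, 13:25–16:05, 18:10–18:25.
Lars ∩ Diego: 10:05–11:30, 11:40–11:45, 12:30–12:50.
Lars ∩ Diego ∩ Oksana: 12:30–12:50.
Lars ∩ Diego ∩ Oksana ∩ Nikolai: 12:30–12:50.
Restricted to 08:25–17:10: 12:30–12:50.
Single common window of 20 minutes.

20 minutes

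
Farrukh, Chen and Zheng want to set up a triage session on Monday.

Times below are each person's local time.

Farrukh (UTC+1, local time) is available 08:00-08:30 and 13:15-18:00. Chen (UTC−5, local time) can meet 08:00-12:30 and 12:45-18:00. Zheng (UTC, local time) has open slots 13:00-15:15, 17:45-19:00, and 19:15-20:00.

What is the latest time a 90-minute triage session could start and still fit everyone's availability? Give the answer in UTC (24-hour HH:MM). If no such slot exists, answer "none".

Farrukh → UTC: 07:00–07:30, 12:15–17:00.
Chen → UTC: 13:00–17:30, 17:45–23:00.
Zheng → UTC: 13:00–15:15, 17:45–19:00, 19:15–20:00.
Farrukh ∩ Chen: 13:00–17:00.
Farrukh ∩ Chen ∩ Zheng: 13:00–15:15.
Windows ≥ 90 min: 13:00–15:15.
Latest start in the last window 13:00–15:15 is 15:15 − 90 min = 13:45.

13:45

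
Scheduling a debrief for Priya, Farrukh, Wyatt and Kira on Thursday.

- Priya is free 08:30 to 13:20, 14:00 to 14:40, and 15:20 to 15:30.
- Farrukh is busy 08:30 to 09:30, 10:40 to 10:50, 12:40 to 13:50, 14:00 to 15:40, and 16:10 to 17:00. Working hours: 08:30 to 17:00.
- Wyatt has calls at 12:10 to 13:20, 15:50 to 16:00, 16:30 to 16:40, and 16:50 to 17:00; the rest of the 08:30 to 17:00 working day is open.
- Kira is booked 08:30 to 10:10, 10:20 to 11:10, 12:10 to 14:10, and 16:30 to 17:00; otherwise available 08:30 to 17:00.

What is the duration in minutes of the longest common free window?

60 minutes

Farrukh free within 08:30–17:00: 09:30–10:40, 10:50–12:40, 13:50–14:00, 15:40–16:10.
Wyatt free within 08:30–17:00: 08:30–12:10, 13:20–15:50, 16:00–16:30, 16:40–16:50.
Kira free within 08:30–17:00: 10:10–10:20, 11:10–12:10, 14:10–16:30.
Priya ∩ Farrukh: 09:30–10:40, 10:50–12:40.
Priya ∩ Farrukh ∩ Wyatt: 09:30–10:40, 10:50–12:10.
Priya ∩ Farrukh ∩ Wyatt ∩ Kira: 10:10–10:20, 11:10–12:10.
Common window lengths: 10, 60 min; longest is 60.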